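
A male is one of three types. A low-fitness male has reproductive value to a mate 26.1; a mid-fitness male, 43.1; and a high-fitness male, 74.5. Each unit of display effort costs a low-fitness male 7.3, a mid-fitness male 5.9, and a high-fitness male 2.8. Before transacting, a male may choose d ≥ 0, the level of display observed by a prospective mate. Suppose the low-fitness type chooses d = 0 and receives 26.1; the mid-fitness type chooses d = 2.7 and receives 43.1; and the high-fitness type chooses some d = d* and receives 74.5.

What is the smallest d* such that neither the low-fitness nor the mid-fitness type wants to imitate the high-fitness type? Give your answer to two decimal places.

Low-fitness type (on-path payoff 26.1) won't mimic when 26.1 ≥ 74.5 − 7.3·d*, i.e. d* ≥ 6.63.
Mid-fitness type (on-path payoff 43.1 − 5.9×2.7 = 27.17) won't mimic when 27.17 ≥ 74.5 − 5.9·d*, i.e. d* ≥ 8.02.
Both must hold, so d* = max(6.63, 8.02) = 8.02. The mid-fitness type's constraint binds.

8.02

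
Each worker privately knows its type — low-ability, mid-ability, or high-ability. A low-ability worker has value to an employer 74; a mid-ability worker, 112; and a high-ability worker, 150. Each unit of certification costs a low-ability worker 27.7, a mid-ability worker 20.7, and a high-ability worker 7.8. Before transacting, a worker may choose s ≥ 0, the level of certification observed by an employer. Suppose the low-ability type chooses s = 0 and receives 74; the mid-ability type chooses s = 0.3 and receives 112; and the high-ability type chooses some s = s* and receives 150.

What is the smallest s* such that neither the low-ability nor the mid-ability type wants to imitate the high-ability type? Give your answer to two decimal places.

Mid-ability type (on-path payoff 112 − 20.7×0.3 = 105.79) won't mimic when 105.79 ≥ 150 − 20.7·s*, i.e. s* ≥ 2.14.
Low-ability type (on-path payoff 74) won't mimic when 74 ≥ 150 − 27.7·s*, i.e. s* ≥ 2.74.
Both must hold, so s* = max(2.74, 2.14) = 2.74. The low-ability type's constraint binds.

2.74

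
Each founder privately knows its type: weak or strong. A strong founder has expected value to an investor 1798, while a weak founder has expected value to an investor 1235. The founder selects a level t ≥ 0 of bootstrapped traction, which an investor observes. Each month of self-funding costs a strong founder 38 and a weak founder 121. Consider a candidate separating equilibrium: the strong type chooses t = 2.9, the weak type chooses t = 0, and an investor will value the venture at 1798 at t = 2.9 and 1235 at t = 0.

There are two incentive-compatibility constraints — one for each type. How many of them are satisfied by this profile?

1

Strong type: signal → 1798 − 38 × 2.9 = 1687.8; deviate to 0 → 1235. IC holds (1687.8 ≥ 1235).
Weak type: stay at 0 → 1235; mimic → 1798 − 121 × 2.9 = 1447.1. IC fails (1235 < 1447.1).
1 of 2 constraints hold, so this profile is not an equilibrium.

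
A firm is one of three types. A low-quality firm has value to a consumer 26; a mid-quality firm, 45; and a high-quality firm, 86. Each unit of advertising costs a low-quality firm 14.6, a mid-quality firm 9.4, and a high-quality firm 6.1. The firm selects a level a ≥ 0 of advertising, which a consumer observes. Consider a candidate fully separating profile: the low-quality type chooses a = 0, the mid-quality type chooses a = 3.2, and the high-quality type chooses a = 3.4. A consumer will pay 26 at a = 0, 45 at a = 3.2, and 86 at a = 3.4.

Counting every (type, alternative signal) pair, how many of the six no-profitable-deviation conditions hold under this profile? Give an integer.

High-quality (own payoff 86 − 6.1×3.4 = 65.26): to a=0 gives 26 → no gain ✓; to a=3.2 gives 45 − 6.1×3.2 = 25.48 → no gain ✓.
Mid-quality (own payoff 45 − 9.4×3.2 = 14.92): to a=0 gives 26 → profitable ✗; to a=3.4 gives 86 − 9.4×3.4 = 54.04 → profitable ✗.
Low-quality (own payoff 26): to a=3.2 gives 45 − 14.6×3.2 = -1.72 → no gain ✓; to a=3.4 gives 86 − 14.6×3.4 = 36.36 → profitable ✗.
3 of the 6 constraints hold; not an equilibrium.

3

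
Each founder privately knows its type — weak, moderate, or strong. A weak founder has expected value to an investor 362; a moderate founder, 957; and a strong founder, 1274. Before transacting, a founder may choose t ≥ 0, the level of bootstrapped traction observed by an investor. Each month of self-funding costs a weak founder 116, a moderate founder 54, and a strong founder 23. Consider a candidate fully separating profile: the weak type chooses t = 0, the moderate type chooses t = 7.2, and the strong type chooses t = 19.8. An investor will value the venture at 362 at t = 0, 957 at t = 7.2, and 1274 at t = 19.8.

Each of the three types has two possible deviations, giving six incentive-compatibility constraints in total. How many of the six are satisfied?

6

Strong (own payoff 1274 − 23×19.8 = 818.6): to t=0 gives 362 → no gain ✓; to t=7.2 gives 957 − 23×7.2 = 791.4 → no gain ✓.
Weak (own payoff 362): to t=7.2 gives 957 − 116×7.2 = 121.8 → no gain ✓; to t=19.8 gives 1274 − 116×19.8 = -1022.8 → no gain ✓.
Moderate (own payoff 957 − 54×7.2 = 568.2): to t=0 gives 362 → no gain ✓; to t=19.8 gives 1274 − 54×19.8 = 204.8 → no gain ✓.
6 of the 6 constraints hold; this profile is a separating equilibrium.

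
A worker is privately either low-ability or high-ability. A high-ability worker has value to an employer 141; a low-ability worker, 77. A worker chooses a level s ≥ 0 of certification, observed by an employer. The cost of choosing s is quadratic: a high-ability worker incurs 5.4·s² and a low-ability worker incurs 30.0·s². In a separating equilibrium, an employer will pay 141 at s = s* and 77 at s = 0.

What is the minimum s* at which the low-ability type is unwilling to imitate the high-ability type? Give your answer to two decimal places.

The low-ability type at s = 0 receives 77; imitating at s* yields 141 − 30.0·s*².
Indifference: 77 = 141 − 30.0·s*², so s*² = (141 − 77) / 30.0 ≈ 2.1333.
s* = √2.1333 ≈ 1.46.

1.46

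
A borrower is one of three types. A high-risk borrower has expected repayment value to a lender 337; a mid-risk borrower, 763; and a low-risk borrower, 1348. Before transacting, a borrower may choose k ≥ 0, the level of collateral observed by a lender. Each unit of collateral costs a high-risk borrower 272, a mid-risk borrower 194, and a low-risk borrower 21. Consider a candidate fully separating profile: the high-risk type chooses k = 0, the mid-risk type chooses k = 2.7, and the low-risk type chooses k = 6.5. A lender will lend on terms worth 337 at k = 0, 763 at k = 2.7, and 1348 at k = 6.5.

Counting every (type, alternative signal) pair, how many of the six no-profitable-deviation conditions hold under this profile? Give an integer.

5

High-risk (own payoff 337): to k=2.7 gives 763 − 272×2.7 = 28.6 → no gain ✓; to k=6.5 gives 1348 − 272×6.5 = -420 → no gain ✓.
Mid-risk (own payoff 763 − 194×2.7 = 239.2): to k=0 gives 337 → profitable ✗; to k=6.5 gives 1348 − 194×6.5 = 87 → no gain ✓.
Low-risk (own payoff 1348 − 21×6.5 = 1211.5): to k=0 gives 337 → no gain ✓; to k=2.7 gives 763 − 21×2.7 = 706.3 → no gain ✓.
5 of the 6 constraints hold; not an equilibrium.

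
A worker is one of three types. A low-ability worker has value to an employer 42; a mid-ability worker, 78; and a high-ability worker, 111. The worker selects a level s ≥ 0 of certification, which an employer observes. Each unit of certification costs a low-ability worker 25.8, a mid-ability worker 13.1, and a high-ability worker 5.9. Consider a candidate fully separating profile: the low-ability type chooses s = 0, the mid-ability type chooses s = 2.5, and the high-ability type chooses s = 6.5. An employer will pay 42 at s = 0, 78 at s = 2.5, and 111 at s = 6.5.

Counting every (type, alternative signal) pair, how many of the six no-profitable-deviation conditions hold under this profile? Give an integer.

Mid-ability (own payoff 78 − 13.1×2.5 = 45.25): to s=0 gives 42 → no gain ✓; to s=6.5 gives 111 − 13.1×6.5 = 25.85 → no gain ✓.
High-ability (own payoff 111 − 5.9×6.5 = 72.65): to s=0 gives 42 → no gain ✓; to s=2.5 gives 78 − 5.9×2.5 = 63.25 → no gain ✓.
Low-ability (own payoff 42): to s=2.5 gives 78 − 25.8×2.5 = 13.5 → no gain ✓; to s=6.5 gives 111 − 25.8×6.5 = -56.7 → no gain ✓.
6 of the 6 constraints hold; this profile is a separating equilibrium.

6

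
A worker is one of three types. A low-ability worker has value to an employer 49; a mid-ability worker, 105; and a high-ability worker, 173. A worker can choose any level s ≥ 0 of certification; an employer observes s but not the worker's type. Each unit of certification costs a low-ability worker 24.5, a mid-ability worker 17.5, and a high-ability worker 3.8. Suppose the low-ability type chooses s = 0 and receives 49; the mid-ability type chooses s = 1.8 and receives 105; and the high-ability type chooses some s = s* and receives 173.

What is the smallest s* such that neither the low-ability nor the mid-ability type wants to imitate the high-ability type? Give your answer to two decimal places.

Mid-ability type (on-path payoff 105 − 17.5×1.8 = 73.5) won't mimic when 73.5 ≥ 173 − 17.5·s*, i.e. s* ≥ 5.69.
Low-ability type (on-path payoff 49) won't mimic when 49 ≥ 173 − 24.5·s*, i.e. s* ≥ 5.06.
Both must hold, so s* = max(5.06, 5.69) = 5.69. The mid-ability type's constraint binds.

5.69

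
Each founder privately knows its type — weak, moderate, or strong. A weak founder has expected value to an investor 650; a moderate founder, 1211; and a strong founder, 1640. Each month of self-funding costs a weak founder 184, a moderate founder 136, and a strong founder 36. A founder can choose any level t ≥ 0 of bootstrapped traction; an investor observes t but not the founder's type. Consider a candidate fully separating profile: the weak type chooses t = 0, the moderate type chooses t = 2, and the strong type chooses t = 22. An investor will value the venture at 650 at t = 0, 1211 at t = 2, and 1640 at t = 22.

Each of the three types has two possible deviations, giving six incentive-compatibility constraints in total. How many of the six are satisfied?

4

Strong (own payoff 1640 − 36×22 = 848): to t=0 gives 650 → no gain ✓; to t=2 gives 1211 − 36×2 = 1139 → profitable ✗.
Moderate (own payoff 1211 − 136×2 = 939): to t=0 gives 650 → no gain ✓; to t=22 gives 1640 − 136×22 = -1352 → no gain ✓.
Weak (own payoff 650): to t=2 gives 1211 − 184×2 = 843 → profitable ✗; to t=22 gives 1640 − 184×22 = -2408 → no gain ✓.
4 of the 6 constraints hold; not an equilibrium.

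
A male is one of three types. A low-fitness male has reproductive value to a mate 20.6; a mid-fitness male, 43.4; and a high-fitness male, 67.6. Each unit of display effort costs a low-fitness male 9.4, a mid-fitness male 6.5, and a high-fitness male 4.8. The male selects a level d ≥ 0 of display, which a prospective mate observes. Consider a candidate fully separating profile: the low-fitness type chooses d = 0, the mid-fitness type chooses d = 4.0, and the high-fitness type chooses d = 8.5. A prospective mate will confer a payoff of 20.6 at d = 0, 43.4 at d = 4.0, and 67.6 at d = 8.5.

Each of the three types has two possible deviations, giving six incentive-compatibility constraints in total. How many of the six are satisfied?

Mid-fitness (own payoff 43.4 − 6.5×4.0 = 17.4): to d=0 gives 20.6 → profitable ✗; to d=8.5 gives 67.6 − 6.5×8.5 = 12.35 → no gain ✓.
Low-fitness (own payoff 20.6): to d=4.0 gives 43.4 − 9.4×4.0 = 5.8 → no gain ✓; to d=8.5 gives 67.6 − 9.4×8.5 = -12.3 → no gain ✓.
High-fitness (own payoff 67.6 − 4.8×8.5 = 26.8): to d=0 gives 20.6 → no gain ✓; to d=4.0 gives 43.4 − 4.8×4.0 = 24.2 → no gain ✓.
5 of the 6 constraints hold; not an equilibrium.

5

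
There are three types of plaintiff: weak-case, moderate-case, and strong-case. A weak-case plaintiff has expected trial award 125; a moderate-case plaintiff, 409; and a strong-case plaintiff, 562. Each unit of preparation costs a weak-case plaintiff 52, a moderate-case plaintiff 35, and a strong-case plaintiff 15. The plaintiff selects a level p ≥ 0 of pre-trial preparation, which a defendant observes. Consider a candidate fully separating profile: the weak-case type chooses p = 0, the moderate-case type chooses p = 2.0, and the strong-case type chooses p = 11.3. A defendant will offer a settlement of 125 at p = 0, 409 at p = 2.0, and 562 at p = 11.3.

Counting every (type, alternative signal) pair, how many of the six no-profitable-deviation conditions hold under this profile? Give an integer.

Moderate-case (own payoff 409 − 35×2.0 = 339): to p=0 gives 125 → no gain ✓; to p=11.3 gives 562 − 35×11.3 = 166.5 → no gain ✓.
Weak-case (own payoff 125): to p=2.0 gives 409 − 52×2.0 = 305 → profitable ✗; to p=11.3 gives 562 − 52×11.3 = -25.6 → no gain ✓.
Strong-case (own payoff 562 − 15×11.3 = 392.5): to p=0 gives 125 → no gain ✓; to p=2.0 gives 409 − 15×2.0 = 379 → no gain ✓.
5 of the 6 constraints hold; not an equilibrium.

5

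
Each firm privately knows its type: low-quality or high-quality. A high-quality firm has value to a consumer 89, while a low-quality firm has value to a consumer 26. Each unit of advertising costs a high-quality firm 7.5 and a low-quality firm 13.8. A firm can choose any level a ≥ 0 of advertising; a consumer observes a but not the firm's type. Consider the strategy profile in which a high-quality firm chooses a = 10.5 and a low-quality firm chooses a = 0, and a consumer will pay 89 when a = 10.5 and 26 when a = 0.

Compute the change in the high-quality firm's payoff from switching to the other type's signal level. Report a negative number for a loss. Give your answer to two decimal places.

15.75

Playing a = 10.5 the high-quality firm receives 89 − 7.5 × 10.5 = 10.25.
Deviating to a = 0 yields 26 instead.
Gain from deviating: 26 − 10.25 = 15.75.
The gain is positive, so the high-quality type's incentive-compatibility constraint is violated — this profile is not a separating equilibrium.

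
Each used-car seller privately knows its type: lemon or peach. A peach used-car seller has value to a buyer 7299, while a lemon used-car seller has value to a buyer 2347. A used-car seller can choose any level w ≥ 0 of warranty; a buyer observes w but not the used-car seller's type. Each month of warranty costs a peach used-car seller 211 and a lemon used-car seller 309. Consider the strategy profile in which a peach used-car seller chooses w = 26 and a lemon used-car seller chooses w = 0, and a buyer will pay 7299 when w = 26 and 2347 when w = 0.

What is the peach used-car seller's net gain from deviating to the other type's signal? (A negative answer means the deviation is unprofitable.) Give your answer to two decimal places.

534.00

Playing w = 26 the peach used-car seller receives 7299 − 211 × 26 = 1813.
Deviating to w = 0 yields 2347 instead.
Gain from deviating: 2347 − 1813 = 534.00.
The gain is positive, so the peach type's incentive-compatibility constraint is violated — this profile is not a separating equilibrium.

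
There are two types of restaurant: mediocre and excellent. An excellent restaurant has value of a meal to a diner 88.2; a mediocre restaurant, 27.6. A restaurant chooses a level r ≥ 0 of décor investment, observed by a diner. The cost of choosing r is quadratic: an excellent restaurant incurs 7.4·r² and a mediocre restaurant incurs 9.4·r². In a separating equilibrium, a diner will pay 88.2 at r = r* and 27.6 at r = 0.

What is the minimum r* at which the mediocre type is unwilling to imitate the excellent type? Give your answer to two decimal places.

The mediocre type at r = 0 receives 27.6; imitating at r* yields 88.2 − 9.4·r*².
Indifference: 27.6 = 88.2 − 9.4·r*², so r*² = (88.2 − 27.6) / 9.4 ≈ 6.4468.
r* = √6.4468 ≈ 2.54.

2.54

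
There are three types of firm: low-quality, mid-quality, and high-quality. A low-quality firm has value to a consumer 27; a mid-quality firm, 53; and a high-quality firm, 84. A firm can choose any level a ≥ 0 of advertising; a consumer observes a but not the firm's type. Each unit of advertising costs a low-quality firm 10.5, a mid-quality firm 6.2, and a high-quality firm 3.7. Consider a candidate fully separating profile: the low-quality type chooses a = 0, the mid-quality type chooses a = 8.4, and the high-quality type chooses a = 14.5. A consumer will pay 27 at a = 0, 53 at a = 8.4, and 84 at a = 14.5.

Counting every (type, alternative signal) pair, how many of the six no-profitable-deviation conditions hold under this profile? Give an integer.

5

Low-quality (own payoff 27): to a=8.4 gives 53 − 10.5×8.4 = -35.2 → no gain ✓; to a=14.5 gives 84 − 10.5×14.5 = -68.25 → no gain ✓.
High-quality (own payoff 84 − 3.7×14.5 = 30.35): to a=0 gives 27 → no gain ✓; to a=8.4 gives 53 − 3.7×8.4 = 21.92 → no gain ✓.
Mid-quality (own payoff 53 − 6.2×8.4 = 0.92): to a=0 gives 27 → profitable ✗; to a=14.5 gives 84 − 6.2×14.5 = -5.9 → no gain ✓.
5 of the 6 constraints hold; not an equilibrium.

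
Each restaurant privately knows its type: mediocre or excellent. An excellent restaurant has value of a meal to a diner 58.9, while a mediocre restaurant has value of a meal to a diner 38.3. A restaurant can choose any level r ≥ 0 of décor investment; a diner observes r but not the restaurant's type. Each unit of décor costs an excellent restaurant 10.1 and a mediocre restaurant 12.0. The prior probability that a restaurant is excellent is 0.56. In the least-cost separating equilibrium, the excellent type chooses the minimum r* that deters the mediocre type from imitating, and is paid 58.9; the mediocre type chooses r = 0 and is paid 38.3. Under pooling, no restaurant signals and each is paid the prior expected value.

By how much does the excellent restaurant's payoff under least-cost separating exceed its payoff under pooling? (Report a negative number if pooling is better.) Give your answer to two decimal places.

-8.27

Least-cost separating signal: r* solves 38.3 = 58.9 − 12.0·r*, so r* = (58.9 − 38.3)/12.0 ≈ 1.7167.
Excellent type's separating payoff: 58.9 − 10.1 × r* = 58.9 − 10.1 × (58.9 − 38.3)/12.0 = 58.9 − 208.06/12.0 ≈ 41.5617.
Pooling payoff: 0.56 × 58.9 + 0.44 × 38.3 = 49.836.
Difference: 41.5617 − 49.836 = -8.2743, i.e. -8.27 to two decimal places.
The excellent type would prefer the pooling outcome.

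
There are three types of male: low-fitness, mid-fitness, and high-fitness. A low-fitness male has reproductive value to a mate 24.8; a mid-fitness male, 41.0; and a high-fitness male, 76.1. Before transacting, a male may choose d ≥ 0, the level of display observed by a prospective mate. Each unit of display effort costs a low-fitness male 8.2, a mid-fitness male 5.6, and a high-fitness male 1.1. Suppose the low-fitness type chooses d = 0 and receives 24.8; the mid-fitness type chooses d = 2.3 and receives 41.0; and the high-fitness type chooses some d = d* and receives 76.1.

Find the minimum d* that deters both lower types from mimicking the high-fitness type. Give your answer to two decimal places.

8.57

Low-fitness type (on-path payoff 24.8) won't mimic when 24.8 ≥ 76.1 − 8.2·d*, i.e. d* ≥ 6.26.
Mid-fitness type (on-path payoff 41.0 − 5.6×2.3 = 28.12) won't mimic when 28.12 ≥ 76.1 − 5.6·d*, i.e. d* ≥ 8.57.
Both must hold, so d* = max(6.26, 8.57) = 8.57. The mid-fitness type's constraint binds.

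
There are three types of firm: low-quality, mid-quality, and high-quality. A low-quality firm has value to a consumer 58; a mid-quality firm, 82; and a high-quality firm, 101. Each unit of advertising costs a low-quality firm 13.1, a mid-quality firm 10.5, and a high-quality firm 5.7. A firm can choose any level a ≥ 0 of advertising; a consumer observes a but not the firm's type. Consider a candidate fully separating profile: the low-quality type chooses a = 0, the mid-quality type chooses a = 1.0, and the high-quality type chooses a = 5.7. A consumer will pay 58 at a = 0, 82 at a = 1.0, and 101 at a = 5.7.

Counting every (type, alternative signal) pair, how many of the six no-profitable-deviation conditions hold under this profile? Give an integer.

Low-quality (own payoff 58): to a=1.0 gives 82 − 13.1×1.0 = 68.9 → profitable ✗; to a=5.7 gives 101 − 13.1×5.7 = 26.33 → no gain ✓.
Mid-quality (own payoff 82 − 10.5×1.0 = 71.5): to a=0 gives 58 → no gain ✓; to a=5.7 gives 101 − 10.5×5.7 = 41.15 → no gain ✓.
High-quality (own payoff 101 − 5.7×5.7 = 68.51): to a=0 gives 58 → no gain ✓; to a=1.0 gives 82 − 5.7×1.0 = 76.3 → profitable ✗.
4 of the 6 constraints hold; not an equilibrium.

4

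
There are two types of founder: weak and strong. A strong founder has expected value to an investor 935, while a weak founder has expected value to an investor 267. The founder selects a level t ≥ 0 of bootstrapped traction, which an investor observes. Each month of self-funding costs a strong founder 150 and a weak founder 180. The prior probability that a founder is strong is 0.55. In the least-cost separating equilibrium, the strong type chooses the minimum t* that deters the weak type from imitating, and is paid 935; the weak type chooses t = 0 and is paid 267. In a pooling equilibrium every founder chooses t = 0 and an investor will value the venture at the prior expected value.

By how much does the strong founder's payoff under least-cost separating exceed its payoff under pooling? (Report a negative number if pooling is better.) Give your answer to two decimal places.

-256.07

Least-cost separating signal: t* solves 267 = 935 − 180·t*, so t* = (935 − 267)/180 ≈ 3.7111.
Strong type's separating payoff: 935 − 150 × t* = 935 − 150 × (935 − 267)/180 = 935 − 100200/180 ≈ 378.3333.
Pooling payoff: 0.55 × 935 + 0.45 × 267 = 634.4.
Difference: 378.3333 − 634.4 = -256.0667, i.e. -256.07 to two decimal places.
The strong type would prefer the pooling outcome.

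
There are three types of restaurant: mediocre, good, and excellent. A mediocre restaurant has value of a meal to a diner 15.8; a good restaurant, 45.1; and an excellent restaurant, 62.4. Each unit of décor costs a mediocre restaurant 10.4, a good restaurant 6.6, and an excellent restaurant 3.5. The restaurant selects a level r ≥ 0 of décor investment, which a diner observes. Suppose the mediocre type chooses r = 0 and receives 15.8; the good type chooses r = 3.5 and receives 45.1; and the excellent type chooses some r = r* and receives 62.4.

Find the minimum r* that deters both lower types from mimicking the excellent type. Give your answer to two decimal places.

Good type (on-path payoff 45.1 − 6.6×3.5 = 22) won't mimic when 22 ≥ 62.4 − 6.6·r*, i.e. r* ≥ 6.12.
Mediocre type (on-path payoff 15.8) won't mimic when 15.8 ≥ 62.4 − 10.4·r*, i.e. r* ≥ 4.48.
Both must hold, so r* = max(4.48, 6.12) = 6.12. The good type's constraint binds.

6.12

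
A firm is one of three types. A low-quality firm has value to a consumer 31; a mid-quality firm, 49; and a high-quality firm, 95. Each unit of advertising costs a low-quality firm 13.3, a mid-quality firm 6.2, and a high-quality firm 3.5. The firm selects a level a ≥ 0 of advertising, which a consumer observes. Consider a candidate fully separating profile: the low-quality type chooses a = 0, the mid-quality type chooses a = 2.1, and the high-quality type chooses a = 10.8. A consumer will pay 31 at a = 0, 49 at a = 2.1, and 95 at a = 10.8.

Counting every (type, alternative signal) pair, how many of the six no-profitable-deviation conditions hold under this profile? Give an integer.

Low-quality (own payoff 31): to a=2.1 gives 49 − 13.3×2.1 = 21.07 → no gain ✓; to a=10.8 gives 95 − 13.3×10.8 = -48.64 → no gain ✓.
High-quality (own payoff 95 − 3.5×10.8 = 57.2): to a=0 gives 31 → no gain ✓; to a=2.1 gives 49 − 3.5×2.1 = 41.65 → no gain ✓.
Mid-quality (own payoff 49 − 6.2×2.1 = 35.98): to a=0 gives 31 → no gain ✓; to a=10.8 gives 95 − 6.2×10.8 = 28.04 → no gain ✓.
6 of the 6 constraints hold; this profile is a separating equilibrium.

6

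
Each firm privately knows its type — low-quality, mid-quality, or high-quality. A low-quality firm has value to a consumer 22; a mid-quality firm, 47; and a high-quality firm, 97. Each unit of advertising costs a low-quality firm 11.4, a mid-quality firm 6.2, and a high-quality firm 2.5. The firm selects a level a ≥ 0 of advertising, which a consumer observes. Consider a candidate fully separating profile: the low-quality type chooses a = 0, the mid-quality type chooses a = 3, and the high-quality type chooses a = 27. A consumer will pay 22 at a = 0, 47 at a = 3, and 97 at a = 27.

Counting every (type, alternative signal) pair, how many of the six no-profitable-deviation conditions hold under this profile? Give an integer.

5

Mid-quality (own payoff 47 − 6.2×3 = 28.4): to a=0 gives 22 → no gain ✓; to a=27 gives 97 − 6.2×27 = -70.4 → no gain ✓.
High-quality (own payoff 97 − 2.5×27 = 29.5): to a=0 gives 22 → no gain ✓; to a=3 gives 47 − 2.5×3 = 39.5 → profitable ✗.
Low-quality (own payoff 22): to a=3 gives 47 − 11.4×3 = 12.8 → no gain ✓; to a=27 gives 97 − 11.4×27 = -210.8 → no gain ✓.
5 of the 6 constraints hold; not an equilibrium.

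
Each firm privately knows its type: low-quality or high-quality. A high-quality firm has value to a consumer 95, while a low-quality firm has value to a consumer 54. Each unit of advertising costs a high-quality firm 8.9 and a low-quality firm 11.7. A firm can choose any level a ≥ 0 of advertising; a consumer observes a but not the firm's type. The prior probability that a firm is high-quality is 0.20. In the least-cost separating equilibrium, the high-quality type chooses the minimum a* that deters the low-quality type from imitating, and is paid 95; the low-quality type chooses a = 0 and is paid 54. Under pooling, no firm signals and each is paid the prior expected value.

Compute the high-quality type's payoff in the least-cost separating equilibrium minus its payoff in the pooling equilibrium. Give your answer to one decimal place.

Least-cost separating signal: a* solves 54 = 95 − 11.7·a*, so a* = (95 − 54)/11.7 ≈ 3.5043.
High-quality type's separating payoff: 95 − 8.9 × a* = 95 − 8.9 × (95 − 54)/11.7 = 95 − 364.9/11.7 ≈ 63.812.
Pooling payoff: 0.20 × 95 + 0.80 × 54 = 62.2.
Difference: 63.812 − 62.2 = 1.612, i.e. 1.6 to one decimal place.
The high-quality type prefers to separate.

1.6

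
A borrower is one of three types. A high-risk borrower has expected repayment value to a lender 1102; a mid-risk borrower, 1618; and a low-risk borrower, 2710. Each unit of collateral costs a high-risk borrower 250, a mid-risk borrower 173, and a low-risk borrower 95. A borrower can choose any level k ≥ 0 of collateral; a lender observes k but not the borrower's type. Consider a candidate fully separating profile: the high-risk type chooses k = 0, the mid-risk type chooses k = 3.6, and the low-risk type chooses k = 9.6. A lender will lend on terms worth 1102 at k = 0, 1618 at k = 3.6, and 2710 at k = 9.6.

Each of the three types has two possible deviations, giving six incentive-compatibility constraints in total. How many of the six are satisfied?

High-risk (own payoff 1102): to k=3.6 gives 1618 − 250×3.6 = 718 → no gain ✓; to k=9.6 gives 2710 − 250×9.6 = 310 → no gain ✓.
Low-risk (own payoff 2710 − 95×9.6 = 1798): to k=0 gives 1102 → no gain ✓; to k=3.6 gives 1618 − 95×3.6 = 1276 → no gain ✓.
Mid-risk (own payoff 1618 − 173×3.6 = 995.2): to k=0 gives 1102 → profitable ✗; to k=9.6 gives 2710 − 173×9.6 = 1049.2 → profitable ✗.
4 of the 6 constraints hold; not an equilibrium.

4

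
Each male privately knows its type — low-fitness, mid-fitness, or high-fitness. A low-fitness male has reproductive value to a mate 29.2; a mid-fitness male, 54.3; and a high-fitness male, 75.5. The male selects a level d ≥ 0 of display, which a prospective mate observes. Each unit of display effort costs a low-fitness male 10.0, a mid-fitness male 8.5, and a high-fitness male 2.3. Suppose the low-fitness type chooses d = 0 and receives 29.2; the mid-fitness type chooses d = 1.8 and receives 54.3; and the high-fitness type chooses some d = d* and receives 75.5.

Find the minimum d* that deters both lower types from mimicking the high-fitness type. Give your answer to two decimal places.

Low-fitness type (on-path payoff 29.2) won't mimic when 29.2 ≥ 75.5 − 10.0·d*, i.e. d* ≥ 4.63.
Mid-fitness type (on-path payoff 54.3 − 8.5×1.8 = 39) won't mimic when 39 ≥ 75.5 − 8.5·d*, i.e. d* ≥ 4.29.
Both must hold, so d* = max(4.63, 4.29) = 4.63. The low-fitness type's constraint binds.

4.63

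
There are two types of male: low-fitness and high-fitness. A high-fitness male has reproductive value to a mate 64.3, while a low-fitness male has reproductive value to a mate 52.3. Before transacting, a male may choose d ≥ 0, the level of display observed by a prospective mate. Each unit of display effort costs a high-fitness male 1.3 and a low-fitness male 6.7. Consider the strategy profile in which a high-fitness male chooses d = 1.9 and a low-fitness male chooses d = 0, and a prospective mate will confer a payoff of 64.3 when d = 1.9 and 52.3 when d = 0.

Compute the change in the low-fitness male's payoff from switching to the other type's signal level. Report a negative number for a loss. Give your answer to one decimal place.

-0.7

Playing d = 0 the low-fitness male receives 52.3.
Deviating to d = 1.9 brings payment 64.3 at cost 6.7 × 1.9 = 12.73, netting 51.57.
Gain from deviating: 51.57 − 52.3 = -0.73, i.e. -0.7 to one decimal place.
The gain is negative, so the low-fitness type's incentive-compatibility constraint is satisfied.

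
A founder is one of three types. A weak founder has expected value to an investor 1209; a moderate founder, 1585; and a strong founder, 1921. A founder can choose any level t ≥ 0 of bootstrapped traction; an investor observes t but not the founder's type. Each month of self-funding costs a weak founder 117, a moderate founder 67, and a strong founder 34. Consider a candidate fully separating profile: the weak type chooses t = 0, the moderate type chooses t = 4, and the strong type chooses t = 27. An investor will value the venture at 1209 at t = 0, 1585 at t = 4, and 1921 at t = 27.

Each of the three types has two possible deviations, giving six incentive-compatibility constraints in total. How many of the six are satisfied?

4

Moderate (own payoff 1585 − 67×4 = 1317): to t=0 gives 1209 → no gain ✓; to t=27 gives 1921 − 67×27 = 112 → no gain ✓.
Weak (own payoff 1209): to t=4 gives 1585 − 117×4 = 1117 → no gain ✓; to t=27 gives 1921 − 117×27 = -1238 → no gain ✓.
Strong (own payoff 1921 − 34×27 = 1003): to t=0 gives 1209 → profitable ✗; to t=4 gives 1585 − 34×4 = 1449 → profitable ✗.
4 of the 6 constraints hold; not an equilibrium.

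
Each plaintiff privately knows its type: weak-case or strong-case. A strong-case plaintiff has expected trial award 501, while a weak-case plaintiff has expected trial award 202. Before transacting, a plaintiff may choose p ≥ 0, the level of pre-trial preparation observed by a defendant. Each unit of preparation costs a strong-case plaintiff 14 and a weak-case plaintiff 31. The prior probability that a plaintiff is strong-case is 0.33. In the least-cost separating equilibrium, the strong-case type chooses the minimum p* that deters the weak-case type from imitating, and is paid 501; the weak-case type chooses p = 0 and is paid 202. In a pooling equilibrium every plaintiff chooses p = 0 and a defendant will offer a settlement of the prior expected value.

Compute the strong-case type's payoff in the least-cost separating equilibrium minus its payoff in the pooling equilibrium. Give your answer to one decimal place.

65.3

Least-cost separating signal: p* solves 202 = 501 − 31·p*, so p* = (501 − 202)/31 ≈ 9.6452.
Strong-case type's separating payoff: 501 − 14 × p* = 501 − 14 × (501 − 202)/31 = 501 − 4186/31 ≈ 365.968.
Pooling payoff: 0.33 × 501 + 0.67 × 202 = 300.67.
Difference: 365.968 − 300.67 = 65.298, i.e. 65.3 to one decimal place.
The strong-case type prefers to separate.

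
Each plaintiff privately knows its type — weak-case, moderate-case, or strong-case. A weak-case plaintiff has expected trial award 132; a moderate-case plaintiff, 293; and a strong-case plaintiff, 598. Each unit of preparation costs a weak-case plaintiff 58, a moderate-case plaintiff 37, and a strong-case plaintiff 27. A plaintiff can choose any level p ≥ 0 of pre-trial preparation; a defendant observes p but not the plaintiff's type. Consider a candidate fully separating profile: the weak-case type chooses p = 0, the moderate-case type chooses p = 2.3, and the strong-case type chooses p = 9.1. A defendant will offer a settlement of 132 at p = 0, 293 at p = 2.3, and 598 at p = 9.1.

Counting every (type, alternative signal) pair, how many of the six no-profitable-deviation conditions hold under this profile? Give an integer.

Strong-case (own payoff 598 − 27×9.1 = 352.3): to p=0 gives 132 → no gain ✓; to p=2.3 gives 293 − 27×2.3 = 230.9 → no gain ✓.
Moderate-case (own payoff 293 − 37×2.3 = 207.9): to p=0 gives 132 → no gain ✓; to p=9.1 gives 598 − 37×9.1 = 261.3 → profitable ✗.
Weak-case (own payoff 132): to p=2.3 gives 293 − 58×2.3 = 159.6 → profitable ✗; to p=9.1 gives 598 − 58×9.1 = 70.2 → no gain ✓.
4 of the 6 constraints hold; not an equilibrium.

4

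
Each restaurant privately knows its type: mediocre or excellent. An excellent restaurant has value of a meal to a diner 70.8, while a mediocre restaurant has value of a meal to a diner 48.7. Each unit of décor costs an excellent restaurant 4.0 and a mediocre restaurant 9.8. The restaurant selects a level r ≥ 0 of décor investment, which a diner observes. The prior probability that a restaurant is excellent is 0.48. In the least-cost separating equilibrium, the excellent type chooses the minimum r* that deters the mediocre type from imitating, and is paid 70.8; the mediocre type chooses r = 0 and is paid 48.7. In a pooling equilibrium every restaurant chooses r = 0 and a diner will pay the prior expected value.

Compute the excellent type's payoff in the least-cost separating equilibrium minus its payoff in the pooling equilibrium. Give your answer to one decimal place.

2.5

Least-cost separating signal: r* solves 48.7 = 70.8 − 9.8·r*, so r* = (70.8 − 48.7)/9.8 ≈ 2.2551.
Excellent type's separating payoff: 70.8 − 4.0 × r* = 70.8 − 4.0 × (70.8 − 48.7)/9.8 = 70.8 − 88.4/9.8 ≈ 61.780.
Pooling payoff: 0.48 × 70.8 + 0.52 × 48.7 = 59.308.
Difference: 61.780 − 59.308 = 2.472, i.e. 2.5 to one decimal place.
The excellent type prefers to separate.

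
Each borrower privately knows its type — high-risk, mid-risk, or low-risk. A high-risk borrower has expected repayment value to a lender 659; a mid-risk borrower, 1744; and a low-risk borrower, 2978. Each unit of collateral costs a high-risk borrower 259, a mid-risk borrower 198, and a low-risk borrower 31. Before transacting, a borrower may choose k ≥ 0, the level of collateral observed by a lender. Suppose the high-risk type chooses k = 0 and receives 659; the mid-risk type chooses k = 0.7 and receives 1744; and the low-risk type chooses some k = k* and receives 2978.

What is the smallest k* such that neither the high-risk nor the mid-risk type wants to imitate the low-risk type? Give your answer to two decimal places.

8.95

High-risk type (on-path payoff 659) won't mimic when 659 ≥ 2978 − 259·k*, i.e. k* ≥ 8.95.
Mid-risk type (on-path payoff 1744 − 198×0.7 = 1605.4) won't mimic when 1605.4 ≥ 2978 − 198·k*, i.e. k* ≥ 6.93.
Both must hold, so k* = max(8.95, 6.93) = 8.95. The high-risk type's constraint binds.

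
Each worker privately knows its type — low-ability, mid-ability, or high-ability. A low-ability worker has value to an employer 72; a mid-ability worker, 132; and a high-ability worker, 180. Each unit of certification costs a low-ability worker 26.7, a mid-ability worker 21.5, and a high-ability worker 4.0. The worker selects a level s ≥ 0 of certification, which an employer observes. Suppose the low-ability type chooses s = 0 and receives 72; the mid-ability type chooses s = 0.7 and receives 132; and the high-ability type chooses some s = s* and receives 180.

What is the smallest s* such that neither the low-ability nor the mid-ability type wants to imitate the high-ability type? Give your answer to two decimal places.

Low-ability type (on-path payoff 72) won't mimic when 72 ≥ 180 − 26.7·s*, i.e. s* ≥ 4.04.
Mid-ability type (on-path payoff 132 − 21.5×0.7 = 116.95) won't mimic when 116.95 ≥ 180 − 21.5·s*, i.e. s* ≥ 2.93.
Both must hold, so s* = max(4.04, 2.93) = 4.04. The low-ability type's constraint binds.

4.04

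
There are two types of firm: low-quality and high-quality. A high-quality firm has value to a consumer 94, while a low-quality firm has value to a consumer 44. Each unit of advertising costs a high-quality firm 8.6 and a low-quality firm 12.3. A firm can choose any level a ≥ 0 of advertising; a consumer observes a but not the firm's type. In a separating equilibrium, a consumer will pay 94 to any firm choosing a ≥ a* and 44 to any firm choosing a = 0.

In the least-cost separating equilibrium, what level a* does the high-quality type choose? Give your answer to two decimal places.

4.07

A low-quality firm choosing a = 0 receives 44.
Imitating at a* instead would pay 94 at cost 12.3·a*, netting 94 − 12.3·a*.
Indifference: 44 = 94 − 12.3·a*, so a* = (94 − 44) / 12.3 ≈ 4.07.
At a* the low-quality type's incentive constraint just binds; the high-quality type strictly prefers a* since its per-unit cost is lower.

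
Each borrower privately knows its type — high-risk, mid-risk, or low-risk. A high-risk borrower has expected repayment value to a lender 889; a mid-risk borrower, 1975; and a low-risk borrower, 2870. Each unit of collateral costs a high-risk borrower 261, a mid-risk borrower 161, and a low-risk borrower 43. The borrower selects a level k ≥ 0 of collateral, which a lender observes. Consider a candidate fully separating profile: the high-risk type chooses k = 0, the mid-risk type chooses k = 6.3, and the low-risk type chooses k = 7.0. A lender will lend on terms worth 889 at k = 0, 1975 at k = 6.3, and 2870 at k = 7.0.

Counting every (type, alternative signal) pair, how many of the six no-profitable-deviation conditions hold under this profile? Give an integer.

4

High-risk (own payoff 889): to k=6.3 gives 1975 − 261×6.3 = 330.7 → no gain ✓; to k=7.0 gives 2870 − 261×7.0 = 1043 → profitable ✗.
Low-risk (own payoff 2870 − 43×7.0 = 2569): to k=0 gives 889 → no gain ✓; to k=6.3 gives 1975 − 43×6.3 = 1704.1 → no gain ✓.
Mid-risk (own payoff 1975 − 161×6.3 = 960.7): to k=0 gives 889 → no gain ✓; to k=7.0 gives 2870 − 161×7.0 = 1743 → profitable ✗.
4 of the 6 constraints hold; not an equilibrium.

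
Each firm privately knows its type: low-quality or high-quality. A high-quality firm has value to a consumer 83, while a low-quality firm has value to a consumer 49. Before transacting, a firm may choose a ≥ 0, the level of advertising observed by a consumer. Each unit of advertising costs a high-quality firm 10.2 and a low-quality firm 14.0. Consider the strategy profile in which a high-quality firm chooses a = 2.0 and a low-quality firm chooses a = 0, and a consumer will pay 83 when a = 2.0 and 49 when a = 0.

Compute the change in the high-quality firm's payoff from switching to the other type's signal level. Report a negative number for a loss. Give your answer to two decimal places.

Playing a = 2.0 the high-quality firm receives 83 − 10.2 × 2.0 = 62.6.
Deviating to a = 0 yields 49 instead.
Gain from deviating: 49 − 62.6 = -13.60.
The gain is negative, so the high-quality type's incentive-compatibility constraint is satisfied.

-13.60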